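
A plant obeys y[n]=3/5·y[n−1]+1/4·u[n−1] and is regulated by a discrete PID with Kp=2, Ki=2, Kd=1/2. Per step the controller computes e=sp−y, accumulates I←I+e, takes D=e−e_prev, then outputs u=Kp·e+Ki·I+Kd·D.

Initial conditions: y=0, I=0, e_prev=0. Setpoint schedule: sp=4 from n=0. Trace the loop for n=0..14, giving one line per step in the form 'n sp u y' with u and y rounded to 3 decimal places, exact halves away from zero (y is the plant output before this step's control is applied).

(exact arithmetic carried between steps; '≈' marks a value shown rounded to 6 d.p. or computed from one; I and e_prev carry over from the previous line; the table rounds u and y to 3 d.p., halves away from zero)
n=0: y=0, sp=4, e=sp−y=4; I=4, D=e−e_prev=4; u=2·4+2·4+1/2·4=18; next y=3/5·0+1/4·18=4.5
n=1: y=4.5, sp=4, e=sp−y=-0.5; I=3.5, D=e−e_prev=-4.5; u=2·(-0.5)+2·3.5+1/2·(-4.5)=3.75; next y=3/5·4.5+1/4·3.75=3.6375
n=2: y=3.6375, sp=4, e=sp−y=0.3625; I=3.8625, D=e−e_prev=0.8625; u=2·0.3625+2·3.8625+1/2·0.8625=8.88125; next y=3/5·3.6375+1/4·8.88125≈4.402813
n=3: y≈4.402813, sp=4, e=sp−y≈-0.402813; I≈3.459688, D=e−e_prev≈-0.765313; u=2·(-0.402813)+2·3.459688+1/2·(-0.765313)≈5.731094; next y=3/5·4.402813+1/4·5.731094≈4.074461
n=4: y≈4.074461, sp=4, e=sp−y≈-0.074461; I≈3.385227, D=e−e_prev≈0.328352; u=2·(-0.074461)+2·3.385227+1/2·0.328352≈6.785707; next y=3/5·4.074461+1/4·6.785707≈4.141103
n=5: y≈4.141103, sp=4, e=sp−y≈-0.141103; I≈3.244123, D=e−e_prev≈-0.066642; u=2·(-0.141103)+2·3.244123+1/2·(-0.066642)≈6.172719; next y=3/5·4.141103+1/4·6.172719≈4.027842
n=6: y≈4.027842, sp=4, e=sp−y≈-0.027842; I≈3.216282, D=e−e_prev≈0.113262; u=2·(-0.027842)+2·3.216282+1/2·0.113262≈6.433511; next y=3/5·4.027842+1/4·6.433511≈4.025083
n=7: y≈4.025083, sp=4, e=sp−y≈-0.025083; I≈3.191199, D=e−e_prev≈0.002759; u=2·(-0.025083)+2·3.191199+1/2·0.002759≈6.333612; next y=3/5·4.025083+1/4·6.333612≈3.998453
n=8: y≈3.998453, sp=4, e=sp−y≈0.001547; I≈3.192746, D=e−e_prev≈0.026630; u=2·0.001547+2·3.192746+1/2·0.026630≈6.401902; next y=3/5·3.998453+1/4·6.401902≈3.999547
n=9: y≈3.999547, sp=4, e=sp−y≈0.000453; I≈3.193199, D=e−e_prev≈-0.001095; u=2·0.000453+2·3.193199+1/2·(-0.001095)≈6.386757; next y=3/5·3.999547+1/4·6.386757≈3.996417
n=10: y≈3.996417, sp=4, e=sp−y≈0.003583; I≈3.196782, D=e−e_prev≈0.003130; u=2·0.003583+2·3.196782+1/2·0.003130≈6.402293; next y=3/5·3.996417+1/4·6.402293≈3.998424
n=11: y≈3.998424, sp=4, e=sp−y≈0.001576; I≈3.198358, D=e−e_prev≈-0.002006; u=2·0.001576+2·3.198358+1/2·(-0.002006)≈6.398865; next y=3/5·3.998424+1/4·6.398865≈3.998771
n=12: y≈3.998771, sp=4, e=sp−y≈0.001229; I≈3.199587, D=e−e_prev≈-0.000347; u=2·0.001229+2·3.199587+1/2·(-0.000347)≈6.401460; next y=3/5·3.998771+1/4·6.401460≈3.999627
n=13: y≈3.999627, sp=4, e=sp−y≈0.000373; I≈3.199960, D=e−e_prev≈-0.000857; u=2·0.000373+2·3.199960+1/2·(-0.000857)≈6.400237; next y=3/5·3.999627+1/4·6.400237≈3.999836
n=14: y≈3.999836, sp=4, e=sp−y≈0.000164; I≈3.200124, D=e−e_prev≈-0.000208; u=2·0.000164+2·3.200124+1/2·(-0.000208)≈6.400473; next y=3/5·3.999836+1/4·6.400473≈4.000020

0 4 18.000 0.000
1 4 3.750 4.500
2 4 8.881 3.638
3 4 5.731 4.403
4 4 6.786 4.074
5 4 6.173 4.141
6 4 6.434 4.028
7 4 6.334 4.025
8 4 6.402 3.998
9 4 6.387 4.000
10 4 6.402 3.996
11 4 6.399 3.998
12 4 6.401 3.999
13 4 6.400 4.000
14 4 6.400 4.000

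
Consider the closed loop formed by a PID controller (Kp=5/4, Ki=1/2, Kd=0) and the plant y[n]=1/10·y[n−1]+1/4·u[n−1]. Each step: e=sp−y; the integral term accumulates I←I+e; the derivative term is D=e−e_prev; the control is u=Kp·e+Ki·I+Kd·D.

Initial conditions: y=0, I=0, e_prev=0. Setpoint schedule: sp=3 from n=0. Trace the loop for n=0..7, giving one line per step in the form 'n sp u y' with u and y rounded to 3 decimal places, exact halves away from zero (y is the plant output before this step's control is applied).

(exact arithmetic carried between steps; '≈' marks a value shown rounded to 6 d.p. or computed from one; I and e_prev carry over from the previous line; the table rounds u and y to 3 d.p., halves away from zero)
n=0: y=0, sp=3, e=sp−y=3; I=3, D=e−e_prev=3; u=5/4·3+1/2·3+0·3=5.25; next y=1/10·0+1/4·5.25=1.3125
n=1: y=1.3125, sp=3, e=sp−y=1.6875; I=4.6875, D=e−e_prev=-1.3125; u=5/4·1.6875+1/2·4.6875+0·(-1.3125)=4.453125; next y=1/10·1.3125+1/4·4.453125≈1.244531
n=2: y≈1.244531, sp=3, e=sp−y≈1.755469; I≈6.442969, D=e−e_prev≈0.067969; u=5/4·1.755469+1/2·6.442969+0·0.067969≈5.415820; next y=1/10·1.244531+1/4·5.415820≈1.478408
n=3: y≈1.478408, sp=3, e=sp−y≈1.521592; I≈7.964561, D=e−e_prev≈-0.233877; u=5/4·1.521592+1/2·7.964561+0·(-0.233877)≈5.884270; next y=1/10·1.478408+1/4·5.884270≈1.618908
n=4: y≈1.618908, sp=3, e=sp−y≈1.381092; I≈9.345652, D=e−e_prev≈-0.140500; u=5/4·1.381092+1/2·9.345652+0·(-0.140500)≈6.399191; next y=1/10·1.618908+1/4·6.399191≈1.761689
n=5: y≈1.761689, sp=3, e=sp−y≈1.238311; I≈10.583964, D=e−e_prev≈-0.142780; u=5/4·1.238311+1/2·10.583964+0·(-0.142780)≈6.839871; next y=1/10·1.761689+1/4·6.839871≈1.886137
n=6: y≈1.886137, sp=3, e=sp−y≈1.113863; I≈11.697827, D=e−e_prev≈-0.124448; u=5/4·1.113863+1/2·11.697827+0·(-0.124448)≈7.241243; next y=1/10·1.886137+1/4·7.241243≈1.998924
n=7: y≈1.998924, sp=3, e=sp−y≈1.001076; I≈12.698903, D=e−e_prev≈-0.112788; u=5/4·1.001076+1/2·12.698903+0·(-0.112788)≈7.600796; next y=1/10·1.998924+1/4·7.600796≈2.100091

0 3 5.250 0.000
1 3 4.453 1.313
2 3 5.416 1.245
3 3 5.884 1.478
4 3 6.399 1.619
5 3 6.840 1.762
6 3 7.241 1.886
7 3 7.601 1.999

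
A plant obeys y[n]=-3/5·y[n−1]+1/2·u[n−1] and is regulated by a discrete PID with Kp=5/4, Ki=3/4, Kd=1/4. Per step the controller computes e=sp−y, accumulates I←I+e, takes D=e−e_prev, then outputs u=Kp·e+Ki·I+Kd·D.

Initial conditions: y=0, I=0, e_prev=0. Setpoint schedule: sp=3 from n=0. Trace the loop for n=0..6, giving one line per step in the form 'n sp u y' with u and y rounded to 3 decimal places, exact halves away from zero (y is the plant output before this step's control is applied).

(exact arithmetic carried between steps; '≈' marks a value shown rounded to 6 d.p. or computed from one; I and e_prev carry over from the previous line; the table rounds u and y to 3 d.p., halves away from zero)
n=0: y=0, sp=3, e=sp−y=3; I=3, D=e−e_prev=3; u=5/4·3+3/4·3+1/4·3=6.75; next y=-3/5·0+1/2·6.75=3.375
n=1: y=3.375, sp=3, e=sp−y=-0.375; I=2.625, D=e−e_prev=-3.375; u=5/4·(-0.375)+3/4·2.625+1/4·(-3.375)=0.65625; next y=-3/5·3.375+1/2·0.65625=-1.696875
n=2: y=-1.696875, sp=3, e=sp−y=4.696875; I=7.321875, D=e−e_prev=5.071875; u=5/4·4.696875+3/4·7.321875+1/4·5.071875≈12.630469; next y=-3/5·(-1.696875)+1/2·12.630469≈7.333359
n=3: y≈7.333359, sp=3, e=sp−y≈-4.333359; I≈2.988516, D=e−e_prev≈-9.030234; u=5/4·(-4.333359)+3/4·2.988516+1/4·(-9.030234)≈-5.432871; next y=-3/5·7.333359+1/2·(-5.432871)≈-7.116451
n=4: y≈-7.116451, sp=3, e=sp−y≈10.116451; I≈13.104967, D=e−e_prev≈14.449811; u=5/4·10.116451+3/4·13.104967+1/4·14.449811≈26.086742; next y=-3/5·(-7.116451)+1/2·26.086742≈17.313242
n=5: y≈17.313242, sp=3, e=sp−y≈-14.313242; I≈-1.208275, D=e−e_prev≈-24.429693; u=5/4·(-14.313242)+3/4·(-1.208275)+1/4·(-24.429693)≈-24.905181; next y=-3/5·17.313242+1/2·(-24.905181)≈-22.840536
n=6: y≈-22.840536, sp=3, e=sp−y≈25.840536; I≈24.632261, D=e−e_prev≈40.153777; u=5/4·25.840536+3/4·24.632261+1/4·40.153777≈60.813309; next y=-3/5·(-22.840536)+1/2·60.813309≈44.110976

0 3 6.750 0.000
1 3 0.656 3.375
2 3 12.630 -1.697
3 3 -5.433 7.333
4 3 26.087 -7.116
5 3 -24.905 17.313
6 3 60.813 -22.841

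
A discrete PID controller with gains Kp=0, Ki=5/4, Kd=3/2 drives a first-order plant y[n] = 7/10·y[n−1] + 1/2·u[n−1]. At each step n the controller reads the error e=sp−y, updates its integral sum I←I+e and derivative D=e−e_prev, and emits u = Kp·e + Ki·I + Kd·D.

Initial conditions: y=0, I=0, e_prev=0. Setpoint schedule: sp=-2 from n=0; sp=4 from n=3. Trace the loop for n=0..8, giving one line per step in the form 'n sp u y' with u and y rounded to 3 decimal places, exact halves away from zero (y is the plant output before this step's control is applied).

0 -2 -5.500 0.000
1 -2 2.563 -2.750
2 -2 -6.417 -0.644
3 4 19.839 -3.659
4 4 -14.408 7.358
5 4 23.802 -2.053
6 4 -17.170 10.464
7 4 25.767 -1.260
8 4 -21.713 12.001

(exact arithmetic carried between steps; '≈' marks a value shown rounded to 6 d.p. or computed from one; I and e_prev carry over from the previous line; the table rounds u and y to 3 d.p., halves away from zero)
n=0: y=0, sp=-2, e=sp−y=-2; I=-2, D=e−e_prev=-2; u=0·(-2)+5/4·(-2)+3/2·(-2)=-5.5; next y=7/10·0+1/2·(-5.5)=-2.75
n=1: y=-2.75, sp=-2, e=sp−y=0.75; I=-1.25, D=e−e_prev=2.75; u=0·0.75+5/4·(-1.25)+3/2·2.75=2.5625; next y=7/10·(-2.75)+1/2·2.5625=-0.64375
n=2: y=-0.64375, sp=-2, e=sp−y=-1.35625; I=-2.60625, D=e−e_prev=-2.10625; u=0·(-1.35625)+5/4·(-2.60625)+3/2·(-2.10625)≈-6.417188; next y=7/10·(-0.64375)+1/2·(-6.417188)≈-3.659219
n=3: y≈-3.659219, sp=4, e=sp−y≈7.659219; I≈5.052969, D=e−e_prev≈9.015469; u=0·7.659219+5/4·5.052969+3/2·9.015469≈19.839414; next y=7/10·(-3.659219)+1/2·19.839414≈7.358254
n=4: y≈7.358254, sp=4, e=sp−y≈-3.358254; I≈1.694715, D=e−e_prev≈-11.017473; u=0·(-3.358254)+5/4·1.694715+3/2·(-11.017473)≈-14.407815; next y=7/10·7.358254+1/2·(-14.407815)≈-2.053130
n=5: y≈-2.053130, sp=4, e=sp−y≈6.053130; I≈7.747845, D=e−e_prev≈9.411384; u=0·6.053130+5/4·7.747845+3/2·9.411384≈23.801882; next y=7/10·(-2.053130)+1/2·23.801882≈10.463750
n=6: y≈10.463750, sp=4, e=sp−y≈-6.463750; I≈1.284095, D=e−e_prev≈-12.516880; u=0·(-6.463750)+5/4·1.284095+3/2·(-12.516880)≈-17.170201; next y=7/10·10.463750+1/2·(-17.170201)≈-1.260476
n=7: y≈-1.260476, sp=4, e=sp−y≈5.260476; I≈6.544571, D=e−e_prev≈11.724226; u=0·5.260476+5/4·6.544571+3/2·11.724226≈25.767052; next y=7/10·(-1.260476)+1/2·25.767052≈12.001193
n=8: y≈12.001193, sp=4, e=sp−y≈-8.001193; I≈-1.456622, D=e−e_prev≈-13.261669; u=0·(-8.001193)+5/4·(-1.456622)+3/2·(-13.261669)≈-21.713281; next y=7/10·12.001193+1/2·(-21.713281)≈-2.455805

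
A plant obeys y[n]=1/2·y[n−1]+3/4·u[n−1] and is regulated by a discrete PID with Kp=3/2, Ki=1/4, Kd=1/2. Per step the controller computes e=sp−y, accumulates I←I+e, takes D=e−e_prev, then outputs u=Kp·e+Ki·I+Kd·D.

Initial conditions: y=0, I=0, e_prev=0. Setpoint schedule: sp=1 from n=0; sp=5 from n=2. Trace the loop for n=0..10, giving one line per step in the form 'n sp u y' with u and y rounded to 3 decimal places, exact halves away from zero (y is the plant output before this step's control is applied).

(exact arithmetic carried between steps; '≈' marks a value shown rounded to 6 d.p. or computed from one; I and e_prev carry over from the previous line; the table rounds u and y to 3 d.p., halves away from zero)
n=0: y=0, sp=1, e=sp−y=1; I=1, D=e−e_prev=1; u=3/2·1+1/4·1+1/2·1=2.25; next y=1/2·0+3/4·2.25=1.6875
n=1: y=1.6875, sp=1, e=sp−y=-0.6875; I=0.3125, D=e−e_prev=-1.6875; u=3/2·(-0.6875)+1/4·0.3125+1/2·(-1.6875)=-1.796875; next y=1/2·1.6875+3/4·(-1.796875)≈-0.503906
n=2: y≈-0.503906, sp=5, e=sp−y≈5.503906; I≈5.816406, D=e−e_prev≈6.191406; u=3/2·5.503906+1/4·5.816406+1/2·6.191406≈12.805664; next y=1/2·(-0.503906)+3/4·12.805664≈9.352295
n=3: y≈9.352295, sp=5, e=sp−y≈-4.352295; I≈1.464111, D=e−e_prev≈-9.856201; u=3/2·(-4.352295)+1/4·1.464111+1/2·(-9.856201)≈-11.090515; next y=1/2·9.352295+3/4·(-11.090515)≈-3.641739
n=4: y≈-3.641739, sp=5, e=sp−y≈8.641739; I≈10.105850, D=e−e_prev≈12.994034; u=3/2·8.641739+1/4·10.105850+1/2·12.994034≈21.986088; next y=1/2·(-3.641739)+3/4·21.986088≈14.668696
n=5: y≈14.668696, sp=5, e=sp−y≈-9.668696; I≈0.437154, D=e−e_prev≈-18.310435; u=3/2·(-9.668696)+1/4·0.437154+1/2·(-18.310435)≈-23.548974; next y=1/2·14.668696+3/4·(-23.548974)≈-10.327382
n=6: y≈-10.327382, sp=5, e=sp−y≈15.327382; I≈15.764536, D=e−e_prev≈24.996079; u=3/2·15.327382+1/4·15.764536+1/2·24.996079≈39.430246; next y=1/2·(-10.327382)+3/4·39.430246≈24.408994
n=7: y≈24.408994, sp=5, e=sp−y≈-19.408994; I≈-3.644458, D=e−e_prev≈-34.736376; u=3/2·(-19.408994)+1/4·(-3.644458)+1/2·(-34.736376)≈-47.392793; next y=1/2·24.408994+3/4·(-47.392793)≈-23.340098
n=8: y≈-23.340098, sp=5, e=sp−y≈28.340098; I≈24.695640, D=e−e_prev≈47.749092; u=3/2·28.340098+1/4·24.695640+1/2·47.749092≈72.558603; next y=1/2·(-23.340098)+3/4·72.558603≈42.748903
n=9: y≈42.748903, sp=5, e=sp−y≈-37.748903; I≈-13.053263, D=e−e_prev≈-66.089001; u=3/2·(-37.748903)+1/4·(-13.053263)+1/2·(-66.089001)≈-92.931171; next y=1/2·42.748903+3/4·(-92.931171)≈-48.323927
n=10: y≈-48.323927, sp=5, e=sp−y≈53.323927; I≈40.270664, D=e−e_prev≈91.072830; u=3/2·53.323927+1/4·40.270664+1/2·91.072830≈135.589971; next y=1/2·(-48.323927)+3/4·135.589971≈77.530515

0 1 2.250 0.000
1 1 -1.797 1.688
2 5 12.806 -0.504
3 5 -11.091 9.352
4 5 21.986 -3.642
5 5 -23.549 14.669
6 5 39.430 -10.327
7 5 -47.393 24.409
8 5 72.559 -23.340
9 5 -92.931 42.749
10 5 135.590 -48.324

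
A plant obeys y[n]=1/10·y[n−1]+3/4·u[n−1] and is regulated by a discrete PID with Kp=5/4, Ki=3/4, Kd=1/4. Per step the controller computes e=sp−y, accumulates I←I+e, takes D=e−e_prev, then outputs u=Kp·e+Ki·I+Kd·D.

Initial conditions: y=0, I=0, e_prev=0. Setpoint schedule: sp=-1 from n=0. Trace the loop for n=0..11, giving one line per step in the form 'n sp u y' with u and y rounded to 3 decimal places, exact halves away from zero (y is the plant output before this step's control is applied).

0 -1 -2.250 0.000
1 -1 1.047 -1.688
2 -1 -4.043 0.616
3 -1 3.392 -2.971
4 -1 -7.766 2.247
5 -1 8.758 -5.600
6 -1 -15.873 6.009
7 -1 20.725 -11.304
8 -1 -33.739 14.414
9 -1 47.252 -23.863
10 -1 -73.230 33.053
11 -1 105.967 -51.617

(exact arithmetic carried between steps; '≈' marks a value shown rounded to 6 d.p. or computed from one; I and e_prev carry over from the previous line; the table rounds u and y to 3 d.p., halves away from zero)
n=0: y=0, sp=-1, e=sp−y=-1; I=-1, D=e−e_prev=-1; u=5/4·(-1)+3/4·(-1)+1/4·(-1)=-2.25; next y=1/10·0+3/4·(-2.25)=-1.6875
n=1: y=-1.6875, sp=-1, e=sp−y=0.6875; I=-0.3125, D=e−e_prev=1.6875; u=5/4·0.6875+3/4·(-0.3125)+1/4·1.6875=1.046875; next y=1/10·(-1.6875)+3/4·1.046875≈0.616406
n=2: y≈0.616406, sp=-1, e=sp−y≈-1.616406; I≈-1.928906, D=e−e_prev≈-2.303906; u=5/4·(-1.616406)+3/4·(-1.928906)+1/4·(-2.303906)≈-4.043164; next y=1/10·0.616406+3/4·(-4.043164)≈-2.970732
n=3: y≈-2.970732, sp=-1, e=sp−y≈1.970732; I≈0.041826, D=e−e_prev≈3.587139; u=5/4·1.970732+3/4·0.041826+1/4·3.587139≈3.391570; next y=1/10·(-2.970732)+3/4·3.391570≈2.246604
n=4: y≈2.246604, sp=-1, e=sp−y≈-3.246604; I≈-3.204778, D=e−e_prev≈-5.217337; u=5/4·(-3.246604)+3/4·(-3.204778)+1/4·(-5.217337)≈-7.766173; next y=1/10·2.246604+3/4·(-7.766173)≈-5.599969
n=5: y≈-5.599969, sp=-1, e=sp−y≈4.599969; I≈1.395191, D=e−e_prev≈7.846573; u=5/4·4.599969+3/4·1.395191+1/4·7.846573≈8.757998; next y=1/10·(-5.599969)+3/4·8.757998≈6.008502
n=6: y≈6.008502, sp=-1, e=sp−y≈-7.008502; I≈-5.613311, D=e−e_prev≈-11.608471; u=5/4·(-7.008502)+3/4·(-5.613311)+1/4·(-11.608471)≈-15.872728; next y=1/10·6.008502+3/4·(-15.872728)≈-11.303696
n=7: y≈-11.303696, sp=-1, e=sp−y≈10.303696; I≈4.690385, D=e−e_prev≈17.312197; u=5/4·10.303696+3/4·4.690385+1/4·17.312197≈20.725458; next y=1/10·(-11.303696)+3/4·20.725458≈14.413724
n=8: y≈14.413724, sp=-1, e=sp−y≈-15.413724; I≈-10.723339, D=e−e_prev≈-25.717419; u=5/4·(-15.413724)+3/4·(-10.723339)+1/4·(-25.717419)≈-33.739013; next y=1/10·14.413724+3/4·(-33.739013)≈-23.862888
n=9: y≈-23.862888, sp=-1, e=sp−y≈22.862888; I≈12.139549, D=e−e_prev≈38.276611; u=5/4·22.862888+3/4·12.139549+1/4·38.276611≈47.252424; next y=1/10·(-23.862888)+3/4·47.252424≈33.053029
n=10: y≈33.053029, sp=-1, e=sp−y≈-34.053029; I≈-21.913480, D=e−e_prev≈-56.915917; u=5/4·(-34.053029)+3/4·(-21.913480)+1/4·(-56.915917)≈-73.230376; next y=1/10·33.053029+3/4·(-73.230376)≈-51.617479
n=11: y≈-51.617479, sp=-1, e=sp−y≈50.617479; I≈28.703999, D=e−e_prev≈84.670509; u=5/4·50.617479+3/4·28.703999+1/4·84.670509≈105.967476; next y=1/10·(-51.617479)+3/4·105.967476≈74.313859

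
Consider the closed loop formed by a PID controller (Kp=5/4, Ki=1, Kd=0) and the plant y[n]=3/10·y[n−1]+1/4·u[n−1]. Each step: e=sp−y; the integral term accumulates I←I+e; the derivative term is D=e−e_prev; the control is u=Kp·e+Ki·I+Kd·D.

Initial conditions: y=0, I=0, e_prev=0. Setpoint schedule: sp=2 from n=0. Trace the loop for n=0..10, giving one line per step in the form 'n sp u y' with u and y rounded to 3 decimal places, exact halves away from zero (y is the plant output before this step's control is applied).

0 2 4.500 0.000
1 2 3.969 1.125
2 2 4.383 1.330
3 2 4.682 1.495
4 2 4.908 1.619
5 2 5.078 1.713
6 2 5.206 1.783
7 2 5.303 1.837
8 2 5.376 1.877
9 2 5.431 1.907
10 2 5.473 1.930

(exact arithmetic carried between steps; '≈' marks a value shown rounded to 6 d.p. or computed from one; I and e_prev carry over from the previous line; the table rounds u and y to 3 d.p., halves away from zero)
n=0: y=0, sp=2, e=sp−y=2; I=2, D=e−e_prev=2; u=5/4·2+1·2+0·2=4.5; next y=3/10·0+1/4·4.5=1.125
n=1: y=1.125, sp=2, e=sp−y=0.875; I=2.875, D=e−e_prev=-1.125; u=5/4·0.875+1·2.875+0·(-1.125)=3.96875; next y=3/10·1.125+1/4·3.96875≈1.329688
n=2: y≈1.329688, sp=2, e=sp−y≈0.670313; I≈3.545313, D=e−e_prev≈-0.204688; u=5/4·0.670313+1·3.545313+0·(-0.204688)≈4.383203; next y=3/10·1.329688+1/4·4.383203≈1.494707
n=3: y≈1.494707, sp=2, e=sp−y≈0.505293; I≈4.050605, D=e−e_prev≈-0.165020; u=5/4·0.505293+1·4.050605+0·(-0.165020)≈4.682222; next y=3/10·1.494707+1/4·4.682222≈1.618968
n=4: y≈1.618968, sp=2, e=sp−y≈0.381032; I≈4.431638, D=e−e_prev≈-0.124260; u=5/4·0.381032+1·4.431638+0·(-0.124260)≈4.907929; next y=3/10·1.618968+1/4·4.907929≈1.712672
n=5: y≈1.712672, sp=2, e=sp−y≈0.287328; I≈4.718966, D=e−e_prev≈-0.093705; u=5/4·0.287328+1·4.718966+0·(-0.093705)≈5.078125; next y=3/10·1.712672+1/4·5.078125≈1.783333
n=6: y≈1.783333, sp=2, e=sp−y≈0.216667; I≈4.935633, D=e−e_prev≈-0.070661; u=5/4·0.216667+1·4.935633+0·(-0.070661)≈5.206466; next y=3/10·1.783333+1/4·5.206466≈1.836616
n=7: y≈1.836616, sp=2, e=sp−y≈0.163384; I≈5.099016, D=e−e_prev≈-0.053283; u=5/4·0.163384+1·5.099016+0·(-0.053283)≈5.303245; next y=3/10·1.836616+1/4·5.303245≈1.876796
n=8: y≈1.876796, sp=2, e=sp−y≈0.123204; I≈5.222220, D=e−e_prev≈-0.040180; u=5/4·0.123204+1·5.222220+0·(-0.040180)≈5.376224; next y=3/10·1.876796+1/4·5.376224≈1.907095
n=9: y≈1.907095, sp=2, e=sp−y≈0.092905; I≈5.315125, D=e−e_prev≈-0.030299; u=5/4·0.092905+1·5.315125+0·(-0.030299)≈5.431256; next y=3/10·1.907095+1/4·5.431256≈1.929943
n=10: y≈1.929943, sp=2, e=sp−y≈0.070057; I≈5.385182, D=e−e_prev≈-0.022848; u=5/4·0.070057+1·5.385182+0·(-0.022848)≈5.472754; next y=3/10·1.929943+1/4·5.472754≈1.947171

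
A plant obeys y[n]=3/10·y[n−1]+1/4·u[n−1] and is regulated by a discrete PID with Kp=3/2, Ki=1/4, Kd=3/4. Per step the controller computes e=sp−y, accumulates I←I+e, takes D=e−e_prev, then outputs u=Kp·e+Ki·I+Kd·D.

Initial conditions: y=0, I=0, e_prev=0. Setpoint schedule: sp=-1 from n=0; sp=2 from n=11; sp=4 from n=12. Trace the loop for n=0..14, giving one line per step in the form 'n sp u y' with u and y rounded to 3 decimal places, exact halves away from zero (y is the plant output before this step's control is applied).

(exact arithmetic carried between steps; '≈' marks a value shown rounded to 6 d.p. or computed from one; I and e_prev carry over from the previous line; the table rounds u and y to 3 d.p., halves away from zero)
n=0: y=0, sp=-1, e=sp−y=-1; I=-1, D=e−e_prev=-1; u=3/2·(-1)+1/4·(-1)+3/4·(-1)=-2.5; next y=3/10·0+1/4·(-2.5)=-0.625
n=1: y=-0.625, sp=-1, e=sp−y=-0.375; I=-1.375, D=e−e_prev=0.625; u=3/2·(-0.375)+1/4·(-1.375)+3/4·0.625=-0.4375; next y=3/10·(-0.625)+1/4·(-0.4375)=-0.296875
n=2: y=-0.296875, sp=-1, e=sp−y=-0.703125; I=-2.078125, D=e−e_prev=-0.328125; u=3/2·(-0.703125)+1/4·(-2.078125)+3/4·(-0.328125)≈-1.820313; next y=3/10·(-0.296875)+1/4·(-1.820313)≈-0.544141
n=3: y≈-0.544141, sp=-1, e=sp−y≈-0.455859; I≈-2.533984, D=e−e_prev≈0.247266; u=3/2·(-0.455859)+1/4·(-2.533984)+3/4·0.247266≈-1.131836; next y=3/10·(-0.544141)+1/4·(-1.131836)≈-0.446201
n=4: y≈-0.446201, sp=-1, e=sp−y≈-0.553799; I≈-3.087783, D=e−e_prev≈-0.097939; u=3/2·(-0.553799)+1/4·(-3.087783)+3/4·(-0.097939)≈-1.676099; next y=3/10·(-0.446201)+1/4·(-1.676099)≈-0.552885
n=5: y≈-0.552885, sp=-1, e=sp−y≈-0.447115; I≈-3.534898, D=e−e_prev≈0.106684; u=3/2·(-0.447115)+1/4·(-3.534898)+3/4·0.106684≈-1.474384; next y=3/10·(-0.552885)+1/4·(-1.474384)≈-0.534462
n=6: y≈-0.534462, sp=-1, e=sp−y≈-0.465538; I≈-4.000437, D=e−e_prev≈-0.018423; u=3/2·(-0.465538)+1/4·(-4.000437)+3/4·(-0.018423)≈-1.712234; next y=3/10·(-0.534462)+1/4·(-1.712234)≈-0.588397
n=7: y≈-0.588397, sp=-1, e=sp−y≈-0.411603; I≈-4.412040, D=e−e_prev≈0.053936; u=3/2·(-0.411603)+1/4·(-4.412040)+3/4·0.053936≈-1.679963; next y=3/10·(-0.588397)+1/4·(-1.679963)≈-0.596510
n=8: y≈-0.596510, sp=-1, e=sp−y≈-0.403490; I≈-4.815530, D=e−e_prev≈0.008113; u=3/2·(-0.403490)+1/4·(-4.815530)+3/4·0.008113≈-1.803033; next y=3/10·(-0.596510)+1/4·(-1.803033)≈-0.629711
n=9: y≈-0.629711, sp=-1, e=sp−y≈-0.370289; I≈-5.185819, D=e−e_prev≈0.033201; u=3/2·(-0.370289)+1/4·(-5.185819)+3/4·0.033201≈-1.826987; next y=3/10·(-0.629711)+1/4·(-1.826987)≈-0.645660
n=10: y≈-0.645660, sp=-1, e=sp−y≈-0.354340; I≈-5.540159, D=e−e_prev≈0.015949; u=3/2·(-0.354340)+1/4·(-5.540159)+3/4·0.015949≈-1.904588; next y=3/10·(-0.645660)+1/4·(-1.904588)≈-0.669845
n=11: y≈-0.669845, sp=2, e=sp−y≈2.669845; I≈-2.870314, D=e−e_prev≈3.024185; u=3/2·2.669845+1/4·(-2.870314)+3/4·3.024185≈5.555328; next y=3/10·(-0.669845)+1/4·5.555328≈1.187878
n=12: y≈1.187878, sp=4, e=sp−y≈2.812122; I≈-0.058192, D=e−e_prev≈0.142277; u=3/2·2.812122+1/4·(-0.058192)+3/4·0.142277≈4.310342; next y=3/10·1.187878+1/4·4.310342≈1.433949
n=13: y≈1.433949, sp=4, e=sp−y≈2.566051; I≈2.507859, D=e−e_prev≈-0.246071; u=3/2·2.566051+1/4·2.507859+3/4·(-0.246071)≈4.291488; next y=3/10·1.433949+1/4·4.291488≈1.503057
n=14: y≈1.503057, sp=4, e=sp−y≈2.496943; I≈5.004802, D=e−e_prev≈-0.069108; u=3/2·2.496943+1/4·5.004802+3/4·(-0.069108)≈4.944784; next y=3/10·1.503057+1/4·4.944784≈1.687113

0 -1 -2.500 0.000
1 -1 -0.438 -0.625
2 -1 -1.820 -0.297
3 -1 -1.132 -0.544
4 -1 -1.676 -0.446
5 -1 -1.474 -0.553
6 -1 -1.712 -0.534
7 -1 -1.680 -0.588
8 -1 -1.803 -0.597
9 -1 -1.827 -0.630
10 -1 -1.905 -0.646
11 2 5.555 -0.670
12 4 4.310 1.188
13 4 4.291 1.434
14 4 4.945 1.503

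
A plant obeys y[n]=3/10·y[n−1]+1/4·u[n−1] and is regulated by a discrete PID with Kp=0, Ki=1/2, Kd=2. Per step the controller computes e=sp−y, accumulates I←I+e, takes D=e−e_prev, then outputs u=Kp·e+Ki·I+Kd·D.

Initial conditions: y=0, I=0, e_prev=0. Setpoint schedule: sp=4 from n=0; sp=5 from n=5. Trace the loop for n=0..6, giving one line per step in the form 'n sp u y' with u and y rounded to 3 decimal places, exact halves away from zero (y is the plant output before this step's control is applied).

(exact arithmetic carried between steps; '≈' marks a value shown rounded to 6 d.p. or computed from one; I and e_prev carry over from the previous line; the table rounds u and y to 3 d.p., halves away from zero)
n=0: y=0, sp=4, e=sp−y=4; I=4, D=e−e_prev=4; u=0·4+1/2·4+2·4=10; next y=3/10·0+1/4·10=2.5
n=1: y=2.5, sp=4, e=sp−y=1.5; I=5.5, D=e−e_prev=-2.5; u=0·1.5+1/2·5.5+2·(-2.5)=-2.25; next y=3/10·2.5+1/4·(-2.25)=0.1875
n=2: y=0.1875, sp=4, e=sp−y=3.8125; I=9.3125, D=e−e_prev=2.3125; u=0·3.8125+1/2·9.3125+2·2.3125=9.28125; next y=3/10·0.1875+1/4·9.28125≈2.376563
n=3: y≈2.376563, sp=4, e=sp−y≈1.623438; I≈10.935938, D=e−e_prev≈-2.189063; u=0·1.623438+1/2·10.935938+2·(-2.189063)≈1.089844; next y=3/10·2.376563+1/4·1.089844≈0.985430
n=4: y≈0.985430, sp=4, e=sp−y≈3.014570; I≈13.950508, D=e−e_prev≈1.391133; u=0·3.014570+1/2·13.950508+2·1.391133≈9.757520; next y=3/10·0.985430+1/4·9.757520≈2.735009
n=5: y≈2.735009, sp=5, e=sp−y≈2.264991; I≈16.215499, D=e−e_prev≈-0.749579; u=0·2.264991+1/2·16.215499+2·(-0.749579)≈6.608591; next y=3/10·2.735009+1/4·6.608591≈2.472650
n=6: y≈2.472650, sp=5, e=sp−y≈2.527350; I≈18.742849, D=e−e_prev≈0.262358; u=0·2.527350+1/2·18.742849+2·0.262358≈9.896141; next y=3/10·2.472650+1/4·9.896141≈3.215830

0 4 10.000 0.000
1 4 -2.250 2.500
2 4 9.281 0.188
3 4 1.090 2.377
4 4 9.758 0.985
5 5 6.609 2.735
6 5 9.896 2.473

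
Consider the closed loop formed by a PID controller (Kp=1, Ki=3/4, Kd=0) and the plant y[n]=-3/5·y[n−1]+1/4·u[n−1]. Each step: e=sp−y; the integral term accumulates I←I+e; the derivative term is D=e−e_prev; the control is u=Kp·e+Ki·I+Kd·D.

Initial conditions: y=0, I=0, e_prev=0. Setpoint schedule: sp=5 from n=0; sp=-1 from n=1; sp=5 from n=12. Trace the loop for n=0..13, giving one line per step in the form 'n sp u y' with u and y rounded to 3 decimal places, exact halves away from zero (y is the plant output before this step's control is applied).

0 5 8.750 0.000
1 -1 -1.828 2.188
2 -1 2.706 -1.770
3 -1 -2.855 1.738
4 -1 1.207 -1.757
5 -1 -3.672 1.356
6 -1 -0.036 -1.732
7 -1 -4.320 1.030
8 -1 -1.069 -1.698
9 -1 -4.832 0.752
10 -1 -1.927 -1.659
11 -1 -5.235 0.514
12 5 7.858 -1.617
13 5 4.856 2.935

(exact arithmetic carried between steps; '≈' marks a value shown rounded to 6 d.p. or computed from one; I and e_prev carry over from the previous line; the table rounds u and y to 3 d.p., halves away from zero)
n=0: y=0, sp=5, e=sp−y=5; I=5, D=e−e_prev=5; u=1·5+3/4·5+0·5=8.75; next y=-3/5·0+1/4·8.75=2.1875
n=1: y=2.1875, sp=-1, e=sp−y=-3.1875; I=1.8125, D=e−e_prev=-8.1875; u=1·(-3.1875)+3/4·1.8125+0·(-8.1875)=-1.828125; next y=-3/5·2.1875+1/4·(-1.828125)≈-1.769531
n=2: y≈-1.769531, sp=-1, e=sp−y≈0.769531; I≈2.582031, D=e−e_prev≈3.957031; u=1·0.769531+3/4·2.582031+0·3.957031≈2.706055; next y=-3/5·(-1.769531)+1/4·2.706055≈1.738232
n=3: y≈1.738232, sp=-1, e=sp−y≈-2.738232; I≈-0.156201, D=e−e_prev≈-3.507764; u=1·(-2.738232)+3/4·(-0.156201)+0·(-3.507764)≈-2.855383; next y=-3/5·1.738232+1/4·(-2.855383)≈-1.756785
n=4: y≈-1.756785, sp=-1, e=sp−y≈0.756785; I≈0.600584, D=e−e_prev≈3.495018; u=1·0.756785+3/4·0.600584+0·3.495018≈1.207223; next y=-3/5·(-1.756785)+1/4·1.207223≈1.355877
n=5: y≈1.355877, sp=-1, e=sp−y≈-2.355877; I≈-1.755293, D=e−e_prev≈-3.112662; u=1·(-2.355877)+3/4·(-1.755293)+0·(-3.112662)≈-3.672347; next y=-3/5·1.355877+1/4·(-3.672347)≈-1.731613
n=6: y≈-1.731613, sp=-1, e=sp−y≈0.731613; I≈-1.023680, D=e−e_prev≈3.087490; u=1·0.731613+3/4·(-1.023680)+0·3.087490≈-0.036147; next y=-3/5·(-1.731613)+1/4·(-0.036147)≈1.029931
n=7: y≈1.029931, sp=-1, e=sp−y≈-2.029931; I≈-3.053611, D=e−e_prev≈-2.761544; u=1·(-2.029931)+3/4·(-3.053611)+0·(-2.761544)≈-4.320139; next y=-3/5·1.029931+1/4·(-4.320139)≈-1.697993
n=8: y≈-1.697993, sp=-1, e=sp−y≈0.697993; I≈-2.355618, D=e−e_prev≈2.727924; u=1·0.697993+3/4·(-2.355618)+0·2.727924≈-1.068720; next y=-3/5·(-1.697993)+1/4·(-1.068720)≈0.751616
n=9: y≈0.751616, sp=-1, e=sp−y≈-1.751616; I≈-4.107234, D=e−e_prev≈-2.449609; u=1·(-1.751616)+3/4·(-4.107234)+0·(-2.449609)≈-4.832041; next y=-3/5·0.751616+1/4·(-4.832041)≈-1.658980
n=10: y≈-1.658980, sp=-1, e=sp−y≈0.658980; I≈-3.448254, D=e−e_prev≈2.410596; u=1·0.658980+3/4·(-3.448254)+0·2.410596≈-1.927210; next y=-3/5·(-1.658980)+1/4·(-1.927210)≈0.513585
n=11: y≈0.513585, sp=-1, e=sp−y≈-1.513585; I≈-4.961839, D=e−e_prev≈-2.172565; u=1·(-1.513585)+3/4·(-4.961839)+0·(-2.172565)≈-5.234965; next y=-3/5·0.513585+1/4·(-5.234965)≈-1.616892
n=12: y≈-1.616892, sp=5, e=sp−y≈6.616892; I≈1.655053, D=e−e_prev≈8.130478; u=1·6.616892+3/4·1.655053+0·8.130478≈7.858182; next y=-3/5·(-1.616892)+1/4·7.858182≈2.934681
n=13: y≈2.934681, sp=5, e=sp−y≈2.065319; I≈3.720372, D=e−e_prev≈-4.551573; u=1·2.065319+3/4·3.720372+0·(-4.551573)≈4.855598; next y=-3/5·2.934681+1/4·4.855598≈-0.546909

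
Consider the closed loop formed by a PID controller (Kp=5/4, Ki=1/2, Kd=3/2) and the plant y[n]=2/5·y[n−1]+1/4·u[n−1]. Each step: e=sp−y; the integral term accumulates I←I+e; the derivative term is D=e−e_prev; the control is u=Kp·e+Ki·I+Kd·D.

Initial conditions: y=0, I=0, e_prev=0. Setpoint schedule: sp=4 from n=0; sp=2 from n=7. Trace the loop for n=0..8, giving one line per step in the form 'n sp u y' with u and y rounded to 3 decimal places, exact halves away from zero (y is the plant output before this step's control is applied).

(exact arithmetic carried between steps; '≈' marks a value shown rounded to 6 d.p. or computed from one; I and e_prev carry over from the previous line; the table rounds u and y to 3 d.p., halves away from zero)
n=0: y=0, sp=4, e=sp−y=4; I=4, D=e−e_prev=4; u=5/4·4+1/2·4+3/2·4=13; next y=2/5·0+1/4·13=3.25
n=1: y=3.25, sp=4, e=sp−y=0.75; I=4.75, D=e−e_prev=-3.25; u=5/4·0.75+1/2·4.75+3/2·(-3.25)=-1.5625; next y=2/5·3.25+1/4·(-1.5625)=0.909375
n=2: y=0.909375, sp=4, e=sp−y=3.090625; I=7.840625, D=e−e_prev=2.340625; u=5/4·3.090625+1/2·7.840625+3/2·2.340625≈11.294531; next y=2/5·0.909375+1/4·11.294531≈3.187383
n=3: y≈3.187383, sp=4, e=sp−y≈0.812617; I≈8.653242, D=e−e_prev≈-2.278008; u=5/4·0.812617+1/2·8.653242+3/2·(-2.278008)≈1.925381; next y=2/5·3.187383+1/4·1.925381≈1.756298
n=4: y≈1.756298, sp=4, e=sp−y≈2.243702; I≈10.896944, D=e−e_prev≈1.431084; u=5/4·2.243702+1/2·10.896944+3/2·1.431084≈10.399726; next y=2/5·1.756298+1/4·10.399726≈3.302451
n=5: y≈3.302451, sp=4, e=sp−y≈0.697549; I≈11.594493, D=e−e_prev≈-1.546152; u=5/4·0.697549+1/2·11.594493+3/2·(-1.546152)≈4.349954; next y=2/5·3.302451+1/4·4.349954≈2.408469
n=6: y≈2.408469, sp=4, e=sp−y≈1.591531; I≈13.186024, D=e−e_prev≈0.893982; u=5/4·1.591531+1/2·13.186024+3/2·0.893982≈9.923399; next y=2/5·2.408469+1/4·9.923399≈3.444237
n=7: y≈3.444237, sp=2, e=sp−y≈-1.444237; I≈11.741787, D=e−e_prev≈-3.035768; u=5/4·(-1.444237)+1/2·11.741787+3/2·(-3.035768)≈-0.488056; next y=2/5·3.444237+1/4·(-0.488056)≈1.255681
n=8: y≈1.255681, sp=2, e=sp−y≈0.744319; I≈12.486106, D=e−e_prev≈2.188556; u=5/4·0.744319+1/2·12.486106+3/2·2.188556≈10.456286; next y=2/5·1.255681+1/4·10.456286≈3.116344

0 4 13.000 0.000
1 4 -1.563 3.250
2 4 11.295 0.909
3 4 1.925 3.187
4 4 10.400 1.756
5 4 4.350 3.302
6 4 9.923 2.408
7 2 -0.488 3.444
8 2 10.456 1.256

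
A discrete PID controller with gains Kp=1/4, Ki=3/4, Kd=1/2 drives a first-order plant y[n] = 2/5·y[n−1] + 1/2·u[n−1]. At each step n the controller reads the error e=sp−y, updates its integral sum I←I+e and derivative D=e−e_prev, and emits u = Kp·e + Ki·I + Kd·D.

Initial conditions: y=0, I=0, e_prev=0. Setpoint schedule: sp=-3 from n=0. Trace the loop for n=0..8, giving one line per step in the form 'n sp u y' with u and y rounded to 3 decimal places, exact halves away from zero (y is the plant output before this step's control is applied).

(exact arithmetic carried between steps; '≈' marks a value shown rounded to 6 d.p. or computed from one; I and e_prev carry over from the previous line; the table rounds u and y to 3 d.p., halves away from zero)
n=0: y=0, sp=-3, e=sp−y=-3; I=-3, D=e−e_prev=-3; u=1/4·(-3)+3/4·(-3)+1/2·(-3)=-4.5; next y=2/5·0+1/2·(-4.5)=-2.25
n=1: y=-2.25, sp=-3, e=sp−y=-0.75; I=-3.75, D=e−e_prev=2.25; u=1/4·(-0.75)+3/4·(-3.75)+1/2·2.25=-1.875; next y=2/5·(-2.25)+1/2·(-1.875)=-1.8375
n=2: y=-1.8375, sp=-3, e=sp−y=-1.1625; I=-4.9125, D=e−e_prev=-0.4125; u=1/4·(-1.1625)+3/4·(-4.9125)+1/2·(-0.4125)=-4.18125; next y=2/5·(-1.8375)+1/2·(-4.18125)=-2.825625
n=3: y=-2.825625, sp=-3, e=sp−y=-0.174375; I=-5.086875, D=e−e_prev=0.988125; u=1/4·(-0.174375)+3/4·(-5.086875)+1/2·0.988125≈-3.364688; next y=2/5·(-2.825625)+1/2·(-3.364688)≈-2.812594
n=4: y≈-2.812594, sp=-3, e=sp−y≈-0.187406; I≈-5.274281, D=e−e_prev≈-0.013031; u=1/4·(-0.187406)+3/4·(-5.274281)+1/2·(-0.013031)≈-4.009078; next y=2/5·(-2.812594)+1/2·(-4.009078)≈-3.129577
n=5: y≈-3.129577, sp=-3, e=sp−y≈0.129577; I≈-5.144705, D=e−e_prev≈0.316983; u=1/4·0.129577+3/4·(-5.144705)+1/2·0.316983≈-3.667643; next y=2/5·(-3.129577)+1/2·(-3.667643)≈-3.085652
n=6: y≈-3.085652, sp=-3, e=sp−y≈0.085652; I≈-5.059053, D=e−e_prev≈-0.043924; u=1/4·0.085652+3/4·(-5.059053)+1/2·(-0.043924)≈-3.794839; next y=2/5·(-3.085652)+1/2·(-3.794839)≈-3.131680
n=7: y≈-3.131680, sp=-3, e=sp−y≈0.131680; I≈-4.927372, D=e−e_prev≈0.046028; u=1/4·0.131680+3/4·(-4.927372)+1/2·0.046028≈-3.639595; next y=2/5·(-3.131680)+1/2·(-3.639595)≈-3.072470
n=8: y≈-3.072470, sp=-3, e=sp−y≈0.072470; I≈-4.854903, D=e−e_prev≈-0.059210; u=1/4·0.072470+3/4·(-4.854903)+1/2·(-0.059210)≈-3.652665; next y=2/5·(-3.072470)+1/2·(-3.652665)≈-3.055320

0 -3 -4.500 0.000
1 -3 -1.875 -2.250
2 -3 -4.181 -1.838
3 -3 -3.365 -2.826
4 -3 -4.009 -2.813
5 -3 -3.668 -3.130
6 -3 -3.795 -3.086
7 -3 -3.640 -3.132
8 -3 -3.653 -3.072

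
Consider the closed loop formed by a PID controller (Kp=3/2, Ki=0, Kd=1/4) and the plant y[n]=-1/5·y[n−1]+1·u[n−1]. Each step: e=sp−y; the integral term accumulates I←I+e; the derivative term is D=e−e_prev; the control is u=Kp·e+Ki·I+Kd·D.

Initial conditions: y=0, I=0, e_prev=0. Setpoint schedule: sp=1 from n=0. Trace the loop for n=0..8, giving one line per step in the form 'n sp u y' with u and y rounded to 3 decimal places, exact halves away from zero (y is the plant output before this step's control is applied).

0 1 1.750 0.000
1 1 -1.563 1.750
2 1 5.284 -1.913
3 1 -8.895 5.667
4 1 20.467 -10.029
5 1 -40.334 22.472
6 1 85.567 -44.828
7 1 -175.140 94.533
8 1 364.715 -194.047

(exact arithmetic carried between steps; '≈' marks a value shown rounded to 6 d.p. or computed from one; I and e_prev carry over from the previous line; the table rounds u and y to 3 d.p., halves away from zero)
n=0: y=0, sp=1, e=sp−y=1; I=1, D=e−e_prev=1; u=3/2·1+0·1+1/4·1=1.75; next y=-1/5·0+1·1.75=1.75
n=1: y=1.75, sp=1, e=sp−y=-0.75; I=0.25, D=e−e_prev=-1.75; u=3/2·(-0.75)+0·0.25+1/4·(-1.75)=-1.5625; next y=-1/5·1.75+1·(-1.5625)=-1.9125
n=2: y=-1.9125, sp=1, e=sp−y=2.9125; I=3.1625, D=e−e_prev=3.6625; u=3/2·2.9125+0·3.1625+1/4·3.6625=5.284375; next y=-1/5·(-1.9125)+1·5.284375=5.666875
n=3: y=5.666875, sp=1, e=sp−y=-4.666875; I=-1.504375, D=e−e_prev=-7.579375; u=3/2·(-4.666875)+0·(-1.504375)+1/4·(-7.579375)≈-8.895156; next y=-1/5·5.666875+1·(-8.895156)≈-10.028531
n=4: y≈-10.028531, sp=1, e=sp−y≈11.028531; I≈9.524156, D=e−e_prev≈15.695406; u=3/2·11.028531+0·9.524156+1/4·15.695406≈20.466648; next y=-1/5·(-10.028531)+1·20.466648≈22.472355
n=5: y≈22.472355, sp=1, e=sp−y≈-21.472355; I≈-11.948198, D=e−e_prev≈-32.500886; u=3/2·(-21.472355)+0·(-11.948198)+1/4·(-32.500886)≈-40.333754; next y=-1/5·22.472355+1·(-40.333754)≈-44.828224
n=6: y≈-44.828224, sp=1, e=sp−y≈45.828224; I≈33.880026, D=e−e_prev≈67.300579; u=3/2·45.828224+0·33.880026+1/4·67.300579≈85.567481; next y=-1/5·(-44.828224)+1·85.567481≈94.533126
n=7: y≈94.533126, sp=1, e=sp−y≈-93.533126; I≈-59.653100, D=e−e_prev≈-139.361351; u=3/2·(-93.533126)+0·(-59.653100)+1/4·(-139.361351)≈-175.140027; next y=-1/5·94.533126+1·(-175.140027)≈-194.046653
n=8: y≈-194.046653, sp=1, e=sp−y≈195.046653; I≈135.393552, D=e−e_prev≈288.579779; u=3/2·195.046653+0·135.393552+1/4·288.579779≈364.714923; next y=-1/5·(-194.046653)+1·364.714923≈403.524254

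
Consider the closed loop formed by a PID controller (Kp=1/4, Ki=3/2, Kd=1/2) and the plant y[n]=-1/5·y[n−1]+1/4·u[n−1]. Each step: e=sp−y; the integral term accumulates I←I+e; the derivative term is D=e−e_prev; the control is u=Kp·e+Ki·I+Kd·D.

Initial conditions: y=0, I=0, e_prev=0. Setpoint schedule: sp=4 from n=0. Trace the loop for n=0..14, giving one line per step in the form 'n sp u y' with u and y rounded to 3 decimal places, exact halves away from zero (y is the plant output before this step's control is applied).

0 4 9.000 0.000
1 4 7.938 2.250
2 4 13.298 1.534
3 4 13.301 3.018
4 4 16.182 2.722
5 4 16.198 3.501
6 4 17.678 3.349
7 4 17.677 3.750
8 4 18.433 3.669
9 4 18.428 3.874
10 4 18.814 3.832
11 4 18.808 3.937
12 4 19.006 3.915
13 4 19.001 3.968
14 4 19.102 3.957

(exact arithmetic carried between steps; '≈' marks a value shown rounded to 6 d.p. or computed from one; I and e_prev carry over from the previous line; the table rounds u and y to 3 d.p., halves away from zero)
n=0: y=0, sp=4, e=sp−y=4; I=4, D=e−e_prev=4; u=1/4·4+3/2·4+1/2·4=9; next y=-1/5·0+1/4·9=2.25
n=1: y=2.25, sp=4, e=sp−y=1.75; I=5.75, D=e−e_prev=-2.25; u=1/4·1.75+3/2·5.75+1/2·(-2.25)=7.9375; next y=-1/5·2.25+1/4·7.9375=1.534375
n=2: y=1.534375, sp=4, e=sp−y=2.465625; I=8.215625, D=e−e_prev=0.715625; u=1/4·2.465625+3/2·8.215625+1/2·0.715625≈13.297656; next y=-1/5·1.534375+1/4·13.297656≈3.017539
n=3: y≈3.017539, sp=4, e=sp−y≈0.982461; I≈9.198086, D=e−e_prev≈-1.483164; u=1/4·0.982461+3/2·9.198086+1/2·(-1.483164)≈13.301162; next y=-1/5·3.017539+1/4·13.301162≈2.721783
n=4: y≈2.721783, sp=4, e=sp−y≈1.278217; I≈10.476303, D=e−e_prev≈0.295756; u=1/4·1.278217+3/2·10.476303+1/2·0.295756≈16.181887; next y=-1/5·2.721783+1/4·16.181887≈3.501115
n=5: y≈3.501115, sp=4, e=sp−y≈0.498885; I≈10.975188, D=e−e_prev≈-0.779333; u=1/4·0.498885+3/2·10.975188+1/2·(-0.779333)≈16.197837; next y=-1/5·3.501115+1/4·16.197837≈3.349236
n=6: y≈3.349236, sp=4, e=sp−y≈0.650764; I≈11.625952, D=e−e_prev≈0.151879; u=1/4·0.650764+3/2·11.625952+1/2·0.151879≈17.677558; next y=-1/5·3.349236+1/4·17.677558≈3.749542
n=7: y≈3.749542, sp=4, e=sp−y≈0.250458; I≈11.876409, D=e−e_prev≈-0.400306; u=1/4·0.250458+3/2·11.876409+1/2·(-0.400306)≈17.677076; next y=-1/5·3.749542+1/4·17.677076≈3.669360
n=8: y≈3.669360, sp=4, e=sp−y≈0.330640; I≈12.207049, D=e−e_prev≈0.080182; u=1/4·0.330640+3/2·12.207049+1/2·0.080182≈18.433324; next y=-1/5·3.669360+1/4·18.433324≈3.874459
n=9: y≈3.874459, sp=4, e=sp−y≈0.125541; I≈12.332590, D=e−e_prev≈-0.205099; u=1/4·0.125541+3/2·12.332590+1/2·(-0.205099)≈18.427721; next y=-1/5·3.874459+1/4·18.427721≈3.832038
n=10: y≈3.832038, sp=4, e=sp−y≈0.167962; I≈12.500552, D=e−e_prev≈0.042421; u=1/4·0.167962+3/2·12.500552+1/2·0.042421≈18.814028; next y=-1/5·3.832038+1/4·18.814028≈3.937099
n=11: y≈3.937099, sp=4, e=sp−y≈0.062901; I≈12.563452, D=e−e_prev≈-0.105061; u=1/4·0.062901+3/2·12.563452+1/2·(-0.105061)≈18.808373; next y=-1/5·3.937099+1/4·18.808373≈3.914673
n=12: y≈3.914673, sp=4, e=sp−y≈0.085327; I≈12.648779, D=e−e_prev≈0.022426; u=1/4·0.085327+3/2·12.648779+1/2·0.022426≈19.005713; next y=-1/5·3.914673+1/4·19.005713≈3.968494
n=13: y≈3.968494, sp=4, e=sp−y≈0.031506; I≈12.680285, D=e−e_prev≈-0.053820; u=1/4·0.031506+3/2·12.680285+1/2·(-0.053820)≈19.001395; next y=-1/5·3.968494+1/4·19.001395≈3.956650
n=14: y≈3.956650, sp=4, e=sp−y≈0.043350; I≈12.723635, D=e−e_prev≈0.011844; u=1/4·0.043350+3/2·12.723635+1/2·0.011844≈19.102212; next y=-1/5·3.956650+1/4·19.102212≈3.984223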